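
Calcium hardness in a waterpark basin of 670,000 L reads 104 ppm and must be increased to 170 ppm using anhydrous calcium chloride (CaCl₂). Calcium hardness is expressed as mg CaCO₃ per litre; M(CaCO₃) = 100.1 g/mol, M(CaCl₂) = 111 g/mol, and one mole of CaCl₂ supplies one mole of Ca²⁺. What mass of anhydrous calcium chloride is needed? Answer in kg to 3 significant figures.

49.0 kg

Hardness to add: (170 − 104) = 66 mg/L as CaCO₃ × 670,000 L = 44,220 g as CaCO₃.
Moles of Ca²⁺ (1 mol Ca²⁺ ≡ 1 mol CaCO₃): 44,220 / 100.1 g/mol = 441.8 mol.
Mass of CaCl₂: 441.8 × 111 = 49,040 g.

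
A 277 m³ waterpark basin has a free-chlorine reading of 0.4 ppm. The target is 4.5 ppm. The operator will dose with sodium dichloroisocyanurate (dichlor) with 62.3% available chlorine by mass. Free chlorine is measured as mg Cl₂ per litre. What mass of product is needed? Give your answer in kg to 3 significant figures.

Volume: 277 m³ = 277,000 L.
Chlorine deficit: 4.5 − 0.4 = 4.1 ppm = 4.1 mg/L as Cl₂.
Cl₂ equivalent needed: 4.1 mg/L × 277,000 L = 1,136,000 mg = 1136 g.
Product at 62.3% available chlorine: 1136 / 0.623 = 1823 g.

1.82 kg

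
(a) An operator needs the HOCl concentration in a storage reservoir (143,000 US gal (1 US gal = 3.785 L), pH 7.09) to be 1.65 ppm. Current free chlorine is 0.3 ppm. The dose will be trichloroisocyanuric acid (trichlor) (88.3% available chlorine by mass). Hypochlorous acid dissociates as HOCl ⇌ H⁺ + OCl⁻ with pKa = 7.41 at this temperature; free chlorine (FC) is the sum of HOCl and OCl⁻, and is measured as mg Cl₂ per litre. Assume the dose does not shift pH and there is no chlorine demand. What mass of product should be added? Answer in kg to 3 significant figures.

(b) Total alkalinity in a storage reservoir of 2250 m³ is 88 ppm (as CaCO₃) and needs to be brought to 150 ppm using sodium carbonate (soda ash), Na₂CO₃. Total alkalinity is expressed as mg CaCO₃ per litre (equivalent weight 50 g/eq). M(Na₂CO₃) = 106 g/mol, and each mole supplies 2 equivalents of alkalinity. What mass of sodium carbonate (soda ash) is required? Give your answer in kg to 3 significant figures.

(a) Volume: 143,000 US gal × 3.785 L/gal = 541,255 L.
(a) [OCl⁻]/[HOCl] = 10^(pH − pKa) = 10^(7.09 − 7.41) = 0.4786; fraction as HOCl = 1/(1 + 0.4786) = 0.6763.
(a) Free chlorine required for 1.65 ppm HOCl: 1.65 / 0.6763 = 2.44 ppm.
(a) FC to add: 2.44 − 0.3 = 2.14 mg/L as Cl₂.
(a) Cl₂ equivalent: 2.14 mg/L × 541,255 L = 1158 g.
(a) Product at 88.3% available Cl: 1158 / 0.883 = 1312 g.

(b) Volume: 2250 m³ = 2,250,000 L.
(b) Alkalinity to add: (150 − 88) = 62 mg/L as CaCO₃ × 2,250,000 L = 139,500 g as CaCO₃.
(b) Equivalents: 139,500 g ÷ 50 g/eq = 2790 eq.
(b) Each mole of Na₂CO₃ supplies 2 eq, so 2790 / 2 = 1395 mol.
(b) Mass: 1395 mol × 106 g/mol = 147,900 g.

(a) 1.31 kg; (b) 148 kg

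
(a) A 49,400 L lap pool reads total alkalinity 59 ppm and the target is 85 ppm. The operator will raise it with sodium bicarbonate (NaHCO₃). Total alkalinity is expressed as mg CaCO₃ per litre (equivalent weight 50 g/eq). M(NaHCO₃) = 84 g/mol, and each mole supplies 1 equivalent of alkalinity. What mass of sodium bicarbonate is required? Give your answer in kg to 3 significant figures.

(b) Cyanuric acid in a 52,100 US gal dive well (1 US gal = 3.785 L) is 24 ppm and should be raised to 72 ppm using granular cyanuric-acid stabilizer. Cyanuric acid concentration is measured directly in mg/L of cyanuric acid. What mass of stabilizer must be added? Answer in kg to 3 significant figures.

(a) Alkalinity to add: (85 − 59) = 26 mg/L as CaCO₃ × 49,400 L = 1284 g as CaCO₃.
(a) Equivalents: 1284 g ÷ 50 g/eq = 25.69 eq.
(a) NaHCO₃ supplies 1 eq per mole → 25.69 mol.
(a) Mass: 25.69 mol × 84 g/mol = 2158 g.

(b) Volume: 52,100 US gal × 3.785 L/gal = 197,198 L.
(b) CYA to add: (72 − 24) = 48 mg/L × 197,198 L = 9466 g cyanuric acid.

(a) 2.16 kg; (b) 9.47 kg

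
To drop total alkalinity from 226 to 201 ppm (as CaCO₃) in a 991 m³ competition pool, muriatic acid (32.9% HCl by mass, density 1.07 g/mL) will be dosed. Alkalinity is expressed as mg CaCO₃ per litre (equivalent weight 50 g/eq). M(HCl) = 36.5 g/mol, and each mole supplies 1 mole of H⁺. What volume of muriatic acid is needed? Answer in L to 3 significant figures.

Volume: 991 m³ = 991,000 L.
Alkalinity to neutralize: (226 − 201) = 25 mg/L as CaCO₃ × 991,000 L = 24,780 g as CaCO₃.
Equivalents of H⁺ required: 24,780 ÷ 50 g/eq = 495.5 eq = 495.5 mol HCl.
Mass of HCl: 495.5 × 36.5 = 18,090 g.
Mass of 32.9% solution: 18,090 / 0.329 = 54,970 g.
Volume: 54,970 g ÷ 1.07 g/mL = 51,380 mL.

51.4 L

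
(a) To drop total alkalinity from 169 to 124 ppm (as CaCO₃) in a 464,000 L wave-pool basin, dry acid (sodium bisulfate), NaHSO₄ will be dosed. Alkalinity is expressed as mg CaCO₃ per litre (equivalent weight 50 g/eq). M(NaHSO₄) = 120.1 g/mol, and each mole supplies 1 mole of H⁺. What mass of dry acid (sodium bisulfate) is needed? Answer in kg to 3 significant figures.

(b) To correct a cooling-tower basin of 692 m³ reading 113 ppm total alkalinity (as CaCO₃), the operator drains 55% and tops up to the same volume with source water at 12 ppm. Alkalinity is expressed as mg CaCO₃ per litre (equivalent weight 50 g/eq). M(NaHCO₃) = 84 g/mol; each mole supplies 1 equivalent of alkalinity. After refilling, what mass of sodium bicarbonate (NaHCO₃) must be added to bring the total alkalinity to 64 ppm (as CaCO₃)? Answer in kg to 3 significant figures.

(a) Alkalinity to neutralize: (169 − 124) = 45 mg/L as CaCO₃ × 464,000 L = 20,880 g as CaCO₃.
(a) Equivalents of H⁺ required: 20,880 ÷ 50 g/eq = 417.6 eq = 417.6 mol NaHSO₄.
(a) Mass of NaHSO₄: 417.6 × 120.1 = 50,150 g.

(b) Volume: 692 m³ = 692,000 L.
(b) After draining 55% and refilling: 113 × 0.45 + 12 × 0.55 = 57.45 ppm.
(b) Deficit to target: 64 − 57.45 = 6.55 mg/L.
(b) As CaCO₃: 6.55 mg/L × 692,000 L = 4533 g; ÷ 50 g/eq ÷ 1 = 90.65 mol NaHCO₃.
(b) Mass: 90.65 × 84 = 7615 g.

(a) 50.2 kg; (b) 7.61 kg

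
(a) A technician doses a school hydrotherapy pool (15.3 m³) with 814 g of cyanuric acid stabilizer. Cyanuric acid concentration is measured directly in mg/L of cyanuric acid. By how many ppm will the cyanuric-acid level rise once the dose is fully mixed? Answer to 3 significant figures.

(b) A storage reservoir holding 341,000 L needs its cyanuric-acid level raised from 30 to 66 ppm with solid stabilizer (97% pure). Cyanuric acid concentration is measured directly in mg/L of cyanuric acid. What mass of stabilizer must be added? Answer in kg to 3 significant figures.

(a) 53.2 ppm; (b) 12.7 kg

(a) Volume: 15.3 m³ = 15,300 L.
(a) Rise: 814 g / 15,300 L × 1000 = 53.2 mg/L.

(b) CYA to add: (66 − 30) = 36 mg/L × 341,000 L = 12,280 g cyanuric acid.
(b) At 97% purity: 12,280 / 0.97 = 12,660 g product.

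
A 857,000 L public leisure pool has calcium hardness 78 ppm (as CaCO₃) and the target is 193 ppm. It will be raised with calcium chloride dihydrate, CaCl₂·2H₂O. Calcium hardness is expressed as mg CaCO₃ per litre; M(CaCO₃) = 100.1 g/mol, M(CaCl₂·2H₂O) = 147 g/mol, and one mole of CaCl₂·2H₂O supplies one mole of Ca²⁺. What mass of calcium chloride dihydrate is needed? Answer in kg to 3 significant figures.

Hardness to add: (193 − 78) = 115 mg/L as CaCO₃ × 857,000 L = 98,560 g as CaCO₃.
Moles of Ca²⁺ (1 mol Ca²⁺ ≡ 1 mol CaCO₃): 98,560 / 100.1 g/mol = 984.6 mol.
Mass of CaCl₂·2H₂O: 984.6 × 147 = 144,700 g.

145 kg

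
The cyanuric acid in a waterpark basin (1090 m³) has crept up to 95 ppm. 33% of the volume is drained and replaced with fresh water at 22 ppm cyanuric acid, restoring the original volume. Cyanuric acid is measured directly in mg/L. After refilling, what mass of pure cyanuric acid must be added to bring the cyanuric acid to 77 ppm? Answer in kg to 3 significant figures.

6.64 kg

Volume: 1090 m³ = 1,090,000 L.
After draining 33% and refilling: 95 × 0.67 + 22 × 0.33 = 70.91 ppm.
Deficit to target: 77 − 70.91 = 6.09 mg/L.
Mass: 6.09 mg/L × 1,090,000 L = 6638 g cyanuric acid.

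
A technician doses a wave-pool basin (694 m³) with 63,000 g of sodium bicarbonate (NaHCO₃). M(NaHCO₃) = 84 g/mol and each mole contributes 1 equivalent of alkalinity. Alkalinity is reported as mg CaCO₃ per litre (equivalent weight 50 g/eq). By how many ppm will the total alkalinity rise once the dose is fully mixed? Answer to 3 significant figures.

Volume: 694 m³ = 694,000 L.
Moles of NaHCO₃: 63,000 g ÷ 84 g/mol = 750 mol → 750 eq of alkalinity.
As CaCO₃: 750 eq × 50 g/eq = 37,500 g.
Rise: 37,500 g / 694,000 L × 1000 = 54.03 mg/L.

54.0 ppm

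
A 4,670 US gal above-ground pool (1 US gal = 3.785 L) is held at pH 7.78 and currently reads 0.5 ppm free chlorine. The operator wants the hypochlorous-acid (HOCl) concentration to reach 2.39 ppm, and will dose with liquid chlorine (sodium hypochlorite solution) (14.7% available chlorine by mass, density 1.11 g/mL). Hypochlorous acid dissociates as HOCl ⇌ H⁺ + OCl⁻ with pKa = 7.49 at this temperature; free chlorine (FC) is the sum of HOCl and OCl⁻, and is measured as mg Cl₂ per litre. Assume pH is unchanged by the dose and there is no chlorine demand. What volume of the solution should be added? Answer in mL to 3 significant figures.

710 mL

Volume: 4,670 US gal × 3.785 L/gal = 17,676 L.
[OCl⁻]/[HOCl] = 10^(pH − pKa) = 10^(7.78 − 7.49) = 1.95; fraction as HOCl = 1/(1 + 1.95) = 0.339.
Free chlorine required for 2.39 ppm HOCl: 2.39 / 0.339 = 7.05 ppm.
FC to add: 7.05 − 0.5 = 6.55 mg/L as Cl₂.
Cl₂ equivalent: 6.55 mg/L × 17,676 L = 115.8 g.
Product at 14.7% available Cl: 115.8 / 0.147 = 787.6 g.
Volume: 787.6 g ÷ 1.11 g/mL = 709.6 mL.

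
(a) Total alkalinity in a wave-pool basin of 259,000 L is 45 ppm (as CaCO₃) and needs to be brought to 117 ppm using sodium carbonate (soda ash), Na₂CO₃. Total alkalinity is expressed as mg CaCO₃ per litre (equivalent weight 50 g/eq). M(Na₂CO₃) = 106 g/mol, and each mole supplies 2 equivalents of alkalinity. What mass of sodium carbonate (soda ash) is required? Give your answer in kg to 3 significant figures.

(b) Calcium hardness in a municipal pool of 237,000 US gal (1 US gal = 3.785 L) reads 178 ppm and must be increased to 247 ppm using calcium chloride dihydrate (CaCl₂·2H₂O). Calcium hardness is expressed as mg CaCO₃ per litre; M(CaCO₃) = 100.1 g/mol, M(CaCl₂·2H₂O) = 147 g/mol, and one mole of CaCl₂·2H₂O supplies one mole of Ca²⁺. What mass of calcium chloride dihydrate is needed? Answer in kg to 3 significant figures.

(a) Alkalinity to add: (117 − 45) = 72 mg/L as CaCO₃ × 259,000 L = 18,650 g as CaCO₃.
(a) Equivalents: 18,650 g ÷ 50 g/eq = 373 eq.
(a) Each mole of Na₂CO₃ supplies 2 eq, so 373 / 2 = 186.5 mol.
(a) Mass: 186.5 mol × 106 g/mol = 19,770 g.

(b) Volume: 237,000 US gal × 3.785 L/gal = 897,045 L.
(b) Hardness to add: (247 − 178) = 69 mg/L as CaCO₃ × 897,045 L = 61,900 g as CaCO₃.
(b) Moles of Ca²⁺ (1 mol Ca²⁺ ≡ 1 mol CaCO₃): 61,900 / 100.1 g/mol = 618.3 mol.
(b) Mass of CaCl₂·2H₂O: 618.3 × 147 = 90,900 g.

(a) 19.8 kg; (b) 90.9 kg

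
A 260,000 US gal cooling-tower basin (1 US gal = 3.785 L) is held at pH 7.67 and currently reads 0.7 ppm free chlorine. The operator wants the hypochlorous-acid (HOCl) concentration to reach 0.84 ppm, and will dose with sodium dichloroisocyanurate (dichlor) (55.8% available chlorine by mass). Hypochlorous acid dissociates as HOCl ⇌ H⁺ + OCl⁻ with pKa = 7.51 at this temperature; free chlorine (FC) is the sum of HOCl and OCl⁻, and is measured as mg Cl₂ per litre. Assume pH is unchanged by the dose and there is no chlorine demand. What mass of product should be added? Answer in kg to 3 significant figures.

2.39 kg

Volume: 260,000 US gal × 3.785 L/gal = 984,100 L.
[OCl⁻]/[HOCl] = 10^(pH − pKa) = 10^(7.67 − 7.51) = 1.445; fraction as HOCl = 1/(1 + 1.445) = 0.4089.
Free chlorine required for 0.84 ppm HOCl: 0.84 / 0.4089 = 2.054 ppm.
FC to add: 2.054 − 0.7 = 1.354 mg/L as Cl₂.
Cl₂ equivalent: 1.354 mg/L × 984,100 L = 1333 g.
Product at 55.8% available Cl: 1333 / 0.558 = 2388 g.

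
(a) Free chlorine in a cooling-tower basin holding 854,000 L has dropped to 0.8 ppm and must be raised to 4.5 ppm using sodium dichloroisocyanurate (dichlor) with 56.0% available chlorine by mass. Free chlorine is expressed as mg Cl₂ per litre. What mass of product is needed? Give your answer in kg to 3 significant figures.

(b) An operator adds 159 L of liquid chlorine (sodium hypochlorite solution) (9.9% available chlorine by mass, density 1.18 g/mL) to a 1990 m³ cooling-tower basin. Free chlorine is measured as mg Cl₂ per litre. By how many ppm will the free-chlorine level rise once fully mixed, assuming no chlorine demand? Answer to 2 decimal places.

(a) Chlorine deficit: 4.5 − 0.8 = 3.7 ppm = 3.7 mg/L as Cl₂.
(a) Cl₂ equivalent needed: 3.7 mg/L × 854,000 L = 3,160,000 mg = 3160 g.
(a) Product at 56.0% available chlorine: 3160 / 0.56 = 5642 g.

(b) Volume: 1990 m³ = 1,990,000 L.
(b) Mass of solution: 159 L × 1000 mL/L × 1.18 g/mL = 187,600 g.
(b) Available chlorine delivered: 187,600 g × 0.099 = 18,570 g as Cl₂.
(b) Concentration rise: 18,570 g / 1,990,000 L = 9.334 mg/L = 9.33 ppm.

(a) 5.64 kg; (b) 9.33 ppm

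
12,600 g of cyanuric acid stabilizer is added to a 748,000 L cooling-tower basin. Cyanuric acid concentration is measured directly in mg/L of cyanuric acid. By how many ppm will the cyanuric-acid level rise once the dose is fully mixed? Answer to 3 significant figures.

Rise: 12,600 g / 748,000 L × 1000 = 16.84 mg/L.

16.8 ppm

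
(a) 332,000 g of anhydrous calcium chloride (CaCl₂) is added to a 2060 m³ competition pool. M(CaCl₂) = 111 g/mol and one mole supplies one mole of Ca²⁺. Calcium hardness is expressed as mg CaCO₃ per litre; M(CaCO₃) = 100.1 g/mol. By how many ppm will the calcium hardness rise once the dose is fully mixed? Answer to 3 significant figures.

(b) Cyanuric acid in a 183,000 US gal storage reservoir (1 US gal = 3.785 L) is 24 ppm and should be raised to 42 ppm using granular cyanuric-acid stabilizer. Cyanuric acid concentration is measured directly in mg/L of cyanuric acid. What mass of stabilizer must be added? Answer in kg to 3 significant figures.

(a) 145 ppm; (b) 12.5 kg

(a) Volume: 2060 m³ = 2,060,000 L.
(a) Moles of Ca²⁺: 332,000 g ÷ 111 g/mol = 2991 mol.
(a) As CaCO₃: 2991 mol × 100.1 g/mol = 299,400 g.
(a) Rise: 299,400 g / 2,060,000 L × 1000 = 145.3 mg/L.

(b) Volume: 183,000 US gal × 3.785 L/gal = 692,655 L.
(b) CYA to add: (42 − 24) = 18 mg/L × 692,655 L = 12,470 g cyanuric acid.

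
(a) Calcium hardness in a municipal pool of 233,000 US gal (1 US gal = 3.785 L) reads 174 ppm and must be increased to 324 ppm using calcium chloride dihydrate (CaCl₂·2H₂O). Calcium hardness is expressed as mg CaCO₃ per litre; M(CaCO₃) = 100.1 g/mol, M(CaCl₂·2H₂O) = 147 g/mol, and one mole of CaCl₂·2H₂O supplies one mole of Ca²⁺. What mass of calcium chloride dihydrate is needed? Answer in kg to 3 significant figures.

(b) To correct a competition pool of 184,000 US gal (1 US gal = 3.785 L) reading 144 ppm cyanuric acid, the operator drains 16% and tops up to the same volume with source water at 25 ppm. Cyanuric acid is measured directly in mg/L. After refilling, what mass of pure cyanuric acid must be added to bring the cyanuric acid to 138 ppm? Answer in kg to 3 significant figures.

(a) Volume: 233,000 US gal × 3.785 L/gal = 881,905 L.
(a) Hardness to add: (324 − 174) = 150 mg/L as CaCO₃ × 881,905 L = 132,300 g as CaCO₃.
(a) Moles of Ca²⁺ (1 mol Ca²⁺ ≡ 1 mol CaCO₃): 132,300 / 100.1 g/mol = 1322 mol.
(a) Mass of CaCl₂·2H₂O: 1322 × 147 = 194,300 g.

(b) Volume: 184,000 US gal × 3.785 L/gal = 696,440 L.
(b) After draining 16% and refilling: 144 × 0.84 + 25 × 0.16 = 124.96 ppm.
(b) Deficit to target: 138 − 124.96 = 13.04 mg/L.
(b) Mass: 13.04 mg/L × 696,440 L = 9082 g cyanuric acid.

(a) 194 kg; (b) 9.08 kg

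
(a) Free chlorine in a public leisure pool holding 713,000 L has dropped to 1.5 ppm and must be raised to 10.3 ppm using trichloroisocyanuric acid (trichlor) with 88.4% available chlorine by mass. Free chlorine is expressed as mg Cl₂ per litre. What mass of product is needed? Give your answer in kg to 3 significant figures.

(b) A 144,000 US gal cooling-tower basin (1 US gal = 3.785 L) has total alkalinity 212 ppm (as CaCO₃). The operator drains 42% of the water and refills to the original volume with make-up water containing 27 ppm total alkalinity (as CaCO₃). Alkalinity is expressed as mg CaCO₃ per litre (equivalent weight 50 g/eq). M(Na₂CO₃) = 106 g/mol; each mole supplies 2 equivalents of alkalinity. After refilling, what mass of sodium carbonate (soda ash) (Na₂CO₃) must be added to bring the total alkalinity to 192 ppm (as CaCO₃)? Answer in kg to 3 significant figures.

(a) 7.10 kg; (b) 33.3 kg

(a) Chlorine deficit: 10.3 − 1.5 = 8.8 ppm = 8.8 mg/L as Cl₂.
(a) Cl₂ equivalent needed: 8.8 mg/L × 713,000 L = 6,274,000 mg = 6274 g.
(a) Product at 88.4% available chlorine: 6274 / 0.884 = 7098 g.

(b) Volume: 144,000 US gal × 3.785 L/gal = 545,040 L.
(b) After draining 42% and refilling: 212 × 0.58 + 27 × 0.42 = 134.3 ppm.
(b) Deficit to target: 192 − 134.3 = 57.7 mg/L.
(b) As CaCO₃: 57.7 mg/L × 545,040 L = 31,450 g; ÷ 50 g/eq ÷ 2 = 314.5 mol Na₂CO₃.
(b) Mass: 314.5 × 106 = 33,340 g.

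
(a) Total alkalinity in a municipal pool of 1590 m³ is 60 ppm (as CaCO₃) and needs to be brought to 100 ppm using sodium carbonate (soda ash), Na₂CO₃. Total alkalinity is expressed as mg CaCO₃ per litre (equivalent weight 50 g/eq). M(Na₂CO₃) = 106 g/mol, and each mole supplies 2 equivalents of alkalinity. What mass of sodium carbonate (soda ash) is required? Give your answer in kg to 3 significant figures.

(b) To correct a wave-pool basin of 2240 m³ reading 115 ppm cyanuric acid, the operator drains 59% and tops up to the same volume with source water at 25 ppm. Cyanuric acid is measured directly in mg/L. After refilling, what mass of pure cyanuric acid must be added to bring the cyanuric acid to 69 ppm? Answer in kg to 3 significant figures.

(a) Volume: 1590 m³ = 1,590,000 L.
(a) Alkalinity to add: (100 − 60) = 40 mg/L as CaCO₃ × 1,590,000 L = 63,600 g as CaCO₃.
(a) Equivalents: 63,600 g ÷ 50 g/eq = 1272 eq.
(a) Each mole of Na₂CO₃ supplies 2 eq, so 1272 / 2 = 636 mol.
(a) Mass: 636 mol × 106 g/mol = 67,420 g.

(b) Volume: 2240 m³ = 2,240,000 L.
(b) After draining 59% and refilling: 115 × 0.41 + 25 × 0.59 = 61.9 ppm.
(b) Deficit to target: 69 − 61.9 = 7.1 mg/L.
(b) Mass: 7.1 mg/L × 2,240,000 L = 15,900 g cyanuric acid.

(a) 67.4 kg; (b) 15.9 kg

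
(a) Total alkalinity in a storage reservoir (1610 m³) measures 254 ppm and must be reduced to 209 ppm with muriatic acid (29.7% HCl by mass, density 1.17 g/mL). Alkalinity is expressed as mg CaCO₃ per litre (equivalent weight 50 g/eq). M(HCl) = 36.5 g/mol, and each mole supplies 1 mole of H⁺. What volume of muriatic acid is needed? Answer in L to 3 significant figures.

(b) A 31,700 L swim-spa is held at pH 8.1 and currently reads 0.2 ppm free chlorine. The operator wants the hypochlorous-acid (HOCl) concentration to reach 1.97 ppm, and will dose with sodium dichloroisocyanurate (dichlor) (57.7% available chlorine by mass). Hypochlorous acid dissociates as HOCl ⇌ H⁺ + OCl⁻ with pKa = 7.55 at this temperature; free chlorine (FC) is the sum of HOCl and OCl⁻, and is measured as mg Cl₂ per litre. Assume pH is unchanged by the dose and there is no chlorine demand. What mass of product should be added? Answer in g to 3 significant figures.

(a) Volume: 1610 m³ = 1,610,000 L.
(a) Alkalinity to neutralize: (254 − 209) = 45 mg/L as CaCO₃ × 1,610,000 L = 72,450 g as CaCO₃.
(a) Equivalents of H⁺ required: 72,450 ÷ 50 g/eq = 1449 eq = 1449 mol HCl.
(a) Mass of HCl: 1449 × 36.5 = 52,890 g.
(a) Mass of 29.7% solution: 52,890 / 0.297 = 178,100 g.
(a) Volume: 178,100 g ÷ 1.17 g/mL = 152,200 mL.

(b) [OCl⁻]/[HOCl] = 10^(pH − pKa) = 10^(8.1 − 7.55) = 3.548; fraction as HOCl = 1/(1 + 3.548) = 0.2199.
(b) Free chlorine required for 1.97 ppm HOCl: 1.97 / 0.2199 = 8.96 ppm.
(b) FC to add: 8.96 − 0.2 = 8.76 mg/L as Cl₂.
(b) Cl₂ equivalent: 8.76 mg/L × 31,700 L = 277.7 g.
(b) Product at 57.7% available Cl: 277.7 / 0.577 = 481.3 g.

(a) 152 L; (b) 481 g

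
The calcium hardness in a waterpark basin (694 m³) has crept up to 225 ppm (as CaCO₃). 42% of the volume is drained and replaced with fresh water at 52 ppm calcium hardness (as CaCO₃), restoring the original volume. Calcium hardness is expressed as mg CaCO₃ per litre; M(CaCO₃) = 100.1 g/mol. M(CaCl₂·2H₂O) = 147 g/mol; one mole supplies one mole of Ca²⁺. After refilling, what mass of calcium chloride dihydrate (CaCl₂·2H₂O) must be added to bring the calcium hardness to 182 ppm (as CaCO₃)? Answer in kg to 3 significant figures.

Volume: 694 m³ = 694,000 L.
After draining 42% and refilling: 225 × 0.58 + 52 × 0.42 = 152.34 ppm.
Deficit to target: 182 − 152.34 = 29.66 mg/L.
As CaCO₃: 29.66 mg/L × 694,000 L = 20,580 g; ÷ 100.1 = 205.6 mol Ca²⁺.
Mass: 205.6 × 147 = 30,230 g.

30.2 kg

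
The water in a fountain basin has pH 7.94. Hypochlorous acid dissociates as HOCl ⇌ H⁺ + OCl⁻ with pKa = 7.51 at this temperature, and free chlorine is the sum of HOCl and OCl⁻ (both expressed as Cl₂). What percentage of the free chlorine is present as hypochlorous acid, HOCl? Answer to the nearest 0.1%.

27.1%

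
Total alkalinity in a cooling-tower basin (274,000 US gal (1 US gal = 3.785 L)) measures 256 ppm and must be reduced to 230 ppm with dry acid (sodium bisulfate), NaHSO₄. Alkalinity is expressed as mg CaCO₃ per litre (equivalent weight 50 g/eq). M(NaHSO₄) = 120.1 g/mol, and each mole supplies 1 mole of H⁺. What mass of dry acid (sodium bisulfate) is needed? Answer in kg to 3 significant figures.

Volume: 274,000 US gal × 3.785 L/gal = 1,037,090 L.
Alkalinity to neutralize: (256 − 230) = 26 mg/L as CaCO₃ × 1,037,090 L = 26,960 g as CaCO₃.
Equivalents of H⁺ required: 26,960 ÷ 50 g/eq = 539.3 eq = 539.3 mol NaHSO₄.
Mass of NaHSO₄: 539.3 × 120.1 = 64,770 g.

64.8 kg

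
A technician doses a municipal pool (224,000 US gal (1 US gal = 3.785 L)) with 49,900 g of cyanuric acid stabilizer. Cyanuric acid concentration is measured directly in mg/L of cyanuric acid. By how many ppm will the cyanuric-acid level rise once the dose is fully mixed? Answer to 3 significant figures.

Volume: 224,000 US gal × 3.785 L/gal = 847,840 L.
Rise: 49,900 g / 847,840 L × 1000 = 58.86 mg/L.

58.9 ppm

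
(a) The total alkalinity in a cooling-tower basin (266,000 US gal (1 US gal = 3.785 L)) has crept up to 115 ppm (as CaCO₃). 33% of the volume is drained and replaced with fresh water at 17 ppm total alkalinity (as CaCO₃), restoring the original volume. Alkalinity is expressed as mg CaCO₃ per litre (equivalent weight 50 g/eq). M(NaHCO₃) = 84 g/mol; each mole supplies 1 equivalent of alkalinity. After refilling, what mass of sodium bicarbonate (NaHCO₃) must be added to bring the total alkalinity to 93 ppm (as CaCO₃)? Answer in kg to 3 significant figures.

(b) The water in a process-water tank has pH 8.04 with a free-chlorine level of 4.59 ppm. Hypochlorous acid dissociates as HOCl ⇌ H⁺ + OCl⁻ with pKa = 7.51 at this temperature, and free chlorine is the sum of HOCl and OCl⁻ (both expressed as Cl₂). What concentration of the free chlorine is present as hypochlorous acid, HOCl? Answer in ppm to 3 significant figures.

(a) Volume: 266,000 US gal × 3.785 L/gal = 1,006,810 L.
(a) After draining 33% and refilling: 115 × 0.67 + 17 × 0.33 = 82.66 ppm.
(a) Deficit to target: 93 − 82.66 = 10.34 mg/L.
(a) As CaCO₃: 10.34 mg/L × 1,006,810 L = 10,410 g; ÷ 50 g/eq ÷ 1 = 208.2 mol NaHCO₃.
(a) Mass: 208.2 × 84 = 17,490 g.

(b) [OCl⁻]/[HOCl] = 10^(pH − pKa) = 10^(8.04 − 7.51) = 10^0.53 = 3.388.
(b) Fraction as HOCl = 1 / (1 + 3.388) = 0.2279.
(b) HOCl = 0.2279 × 4.59 ppm = 1.046 ppm.

(a) 17.5 kg; (b) 1.05 ppm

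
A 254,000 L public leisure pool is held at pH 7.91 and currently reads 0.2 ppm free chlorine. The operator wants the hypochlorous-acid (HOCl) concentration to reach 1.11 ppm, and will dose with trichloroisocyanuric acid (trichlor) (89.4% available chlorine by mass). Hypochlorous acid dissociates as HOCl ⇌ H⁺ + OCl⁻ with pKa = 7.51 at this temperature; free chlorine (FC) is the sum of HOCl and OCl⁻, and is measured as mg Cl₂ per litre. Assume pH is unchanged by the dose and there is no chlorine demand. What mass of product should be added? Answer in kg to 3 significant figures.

[OCl⁻]/[HOCl] = 10^(pH − pKa) = 10^(7.91 − 7.51) = 2.512; fraction as HOCl = 1/(1 + 2.512) = 0.2847.
Free chlorine required for 1.11 ppm HOCl: 1.11 / 0.2847 = 3.898 ppm.
FC to add: 3.898 − 0.2 = 3.698 mg/L as Cl₂.
Cl₂ equivalent: 3.698 mg/L × 254,000 L = 939.3 g.
Product at 89.4% available Cl: 939.3 / 0.894 = 1051 g.

1.05 kg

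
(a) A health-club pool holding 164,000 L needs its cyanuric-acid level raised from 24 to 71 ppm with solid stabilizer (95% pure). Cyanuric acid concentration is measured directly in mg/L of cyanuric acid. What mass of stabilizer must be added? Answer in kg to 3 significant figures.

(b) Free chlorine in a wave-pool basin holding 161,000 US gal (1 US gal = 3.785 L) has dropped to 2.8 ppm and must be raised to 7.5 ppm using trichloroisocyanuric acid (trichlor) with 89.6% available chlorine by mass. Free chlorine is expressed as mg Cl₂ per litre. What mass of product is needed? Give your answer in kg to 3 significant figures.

(a) 8.11 kg; (b) 3.20 kg

(a) CYA to add: (71 − 24) = 47 mg/L × 164,000 L = 7708 g cyanuric acid.
(a) At 95% purity: 7708 / 0.95 = 8114 g product.

(b) Volume: 161,000 US gal × 3.785 L/gal = 609,385 L.
(b) Chlorine deficit: 7.5 − 2.8 = 4.7 ppm = 4.7 mg/L as Cl₂.
(b) Cl₂ equivalent needed: 4.7 mg/L × 609,385 L = 2,864,000 mg = 2864 g.
(b) Product at 89.6% available chlorine: 2864 / 0.896 = 3197 g.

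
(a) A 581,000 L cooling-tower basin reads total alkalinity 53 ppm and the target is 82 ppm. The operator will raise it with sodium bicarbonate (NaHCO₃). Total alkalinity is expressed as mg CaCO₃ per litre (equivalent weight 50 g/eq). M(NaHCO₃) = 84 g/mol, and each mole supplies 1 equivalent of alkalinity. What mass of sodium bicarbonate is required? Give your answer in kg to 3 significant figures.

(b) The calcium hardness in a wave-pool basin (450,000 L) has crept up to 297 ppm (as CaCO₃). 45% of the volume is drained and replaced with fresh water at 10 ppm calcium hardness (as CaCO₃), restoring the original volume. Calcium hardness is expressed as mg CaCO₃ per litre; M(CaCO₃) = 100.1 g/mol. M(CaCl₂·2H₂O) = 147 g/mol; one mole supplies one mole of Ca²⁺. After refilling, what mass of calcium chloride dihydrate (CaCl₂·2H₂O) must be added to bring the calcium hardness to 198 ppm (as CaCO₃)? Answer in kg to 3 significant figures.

(a) 28.3 kg; (b) 19.9 kg

(a) Alkalinity to add: (82 − 53) = 29 mg/L as CaCO₃ × 581,000 L = 16,850 g as CaCO₃.
(a) Equivalents: 16,850 g ÷ 50 g/eq = 337 eq.
(a) NaHCO₃ supplies 1 eq per mole → 337 mol.
(a) Mass: 337 mol × 84 g/mol = 28,310 g.

(b) After draining 45% and refilling: 297 × 0.55 + 10 × 0.45 = 167.85 ppm.
(b) Deficit to target: 198 − 167.85 = 30.15 mg/L.
(b) As CaCO₃: 30.15 mg/L × 450,000 L = 13,570 g; ÷ 100.1 = 135.5 mol Ca²⁺.
(b) Mass: 135.5 × 147 = 19,920 g.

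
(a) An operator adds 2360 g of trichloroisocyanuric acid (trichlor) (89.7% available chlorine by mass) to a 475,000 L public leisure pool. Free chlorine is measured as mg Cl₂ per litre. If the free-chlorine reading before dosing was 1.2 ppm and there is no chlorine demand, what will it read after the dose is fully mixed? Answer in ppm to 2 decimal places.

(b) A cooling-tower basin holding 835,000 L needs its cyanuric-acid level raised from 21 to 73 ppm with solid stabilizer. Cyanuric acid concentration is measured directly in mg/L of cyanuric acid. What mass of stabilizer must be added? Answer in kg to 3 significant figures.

(a) 5.66 ppm; (b) 43.4 kg

(a) Available chlorine delivered: 2360 g × 0.897 = 2117 g as Cl₂.
(a) Concentration rise: 2117 g / 475,000 L = 4.457 mg/L = 4.46 ppm.
(a) Final FC: 1.2 + 4.46 = 5.66 ppm.

(b) CYA to add: (73 − 21) = 52 mg/L × 835,000 L = 43,420 g cyanuric acid.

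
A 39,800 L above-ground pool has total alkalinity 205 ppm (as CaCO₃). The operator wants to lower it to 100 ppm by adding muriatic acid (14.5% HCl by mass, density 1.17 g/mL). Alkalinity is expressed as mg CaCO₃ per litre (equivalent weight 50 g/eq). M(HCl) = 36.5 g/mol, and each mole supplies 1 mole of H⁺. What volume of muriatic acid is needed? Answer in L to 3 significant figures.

18.0 L

Alkalinity to neutralize: (205 − 100) = 105 mg/L as CaCO₃ × 39,800 L = 4179 g as CaCO₃.
Equivalents of H⁺ required: 4179 ÷ 50 g/eq = 83.58 eq = 83.58 mol HCl.
Mass of HCl: 83.58 × 36.5 = 3051 g.
Mass of 14.5% solution: 3051 / 0.145 = 21,040 g.
Volume: 21,040 g ÷ 1.17 g/mL = 17,980 mL.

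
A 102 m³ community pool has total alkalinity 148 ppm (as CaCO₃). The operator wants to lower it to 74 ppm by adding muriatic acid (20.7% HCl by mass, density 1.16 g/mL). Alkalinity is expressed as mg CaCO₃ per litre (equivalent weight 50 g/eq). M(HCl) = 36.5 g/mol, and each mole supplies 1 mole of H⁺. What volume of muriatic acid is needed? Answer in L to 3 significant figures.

Volume: 102 m³ = 102,000 L.
Alkalinity to neutralize: (148 − 74) = 74 mg/L as CaCO₃ × 102,000 L = 7548 g as CaCO₃.
Equivalents of H⁺ required: 7548 ÷ 50 g/eq = 151 eq = 151 mol HCl.
Mass of HCl: 151 × 36.5 = 5510 g.
Mass of 20.7% solution: 5510 / 0.207 = 26,620 g.
Volume: 26,620 g ÷ 1.16 g/mL = 22,950 mL.

22.9 L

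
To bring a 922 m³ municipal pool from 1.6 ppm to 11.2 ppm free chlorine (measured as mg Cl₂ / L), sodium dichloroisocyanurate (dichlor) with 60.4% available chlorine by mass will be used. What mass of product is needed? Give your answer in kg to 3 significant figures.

14.7 kg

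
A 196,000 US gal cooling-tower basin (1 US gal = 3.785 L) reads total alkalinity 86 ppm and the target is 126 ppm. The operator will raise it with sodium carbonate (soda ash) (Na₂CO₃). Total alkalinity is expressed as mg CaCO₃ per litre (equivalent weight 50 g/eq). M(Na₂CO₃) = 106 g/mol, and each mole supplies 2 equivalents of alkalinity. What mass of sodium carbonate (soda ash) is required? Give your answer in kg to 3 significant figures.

31.5 kg

Volume: 196,000 US gal × 3.785 L/gal = 741,860 L.
Alkalinity to add: (126 − 86) = 40 mg/L as CaCO₃ × 741,860 L = 29,670 g as CaCO₃.
Equivalents: 29,670 g ÷ 50 g/eq = 593.5 eq.
Each mole of Na₂CO₃ supplies 2 eq, so 593.5 / 2 = 296.7 mol.
Mass: 296.7 mol × 106 g/mol = 31,450 g.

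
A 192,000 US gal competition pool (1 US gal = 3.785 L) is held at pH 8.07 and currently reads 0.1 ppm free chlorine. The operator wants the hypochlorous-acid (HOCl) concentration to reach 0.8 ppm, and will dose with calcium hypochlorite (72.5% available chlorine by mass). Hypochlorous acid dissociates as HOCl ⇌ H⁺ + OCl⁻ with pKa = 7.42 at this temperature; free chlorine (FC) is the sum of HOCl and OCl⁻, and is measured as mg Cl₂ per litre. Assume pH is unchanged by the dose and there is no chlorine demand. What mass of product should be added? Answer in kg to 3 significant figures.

Volume: 192,000 US gal × 3.785 L/gal = 726,720 L.
[OCl⁻]/[HOCl] = 10^(pH − pKa) = 10^(8.07 − 7.42) = 4.467; fraction as HOCl = 1/(1 + 4.467) = 0.1829.
Free chlorine required for 0.8 ppm HOCl: 0.8 / 0.1829 = 4.373 ppm.
FC to add: 4.373 − 0.1 = 4.273 mg/L as Cl₂.
Cl₂ equivalent: 4.273 mg/L × 726,720 L = 3106 g.
Product at 72.5% available Cl: 3106 / 0.725 = 4284 g.

4.28 kg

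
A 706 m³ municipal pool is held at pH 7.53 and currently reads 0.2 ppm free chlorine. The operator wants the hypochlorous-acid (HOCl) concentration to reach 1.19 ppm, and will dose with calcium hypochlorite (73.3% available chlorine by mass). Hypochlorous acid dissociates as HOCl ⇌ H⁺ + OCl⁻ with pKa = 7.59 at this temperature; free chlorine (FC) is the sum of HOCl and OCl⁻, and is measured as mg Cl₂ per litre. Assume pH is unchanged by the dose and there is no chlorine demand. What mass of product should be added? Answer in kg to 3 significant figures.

1.95 kg

Volume: 706 m³ = 706,000 L.
[OCl⁻]/[HOCl] = 10^(pH − pKa) = 10^(7.53 − 7.59) = 0.871; fraction as HOCl = 1/(1 + 0.871) = 0.5345.
Free chlorine required for 1.19 ppm HOCl: 1.19 / 0.5345 = 2.226 ppm.
FC to add: 2.226 − 0.2 = 2.026 mg/L as Cl₂.
Cl₂ equivalent: 2.026 mg/L × 706,000 L = 1431 g.
Product at 73.3% available Cl: 1431 / 0.733 = 1952 g.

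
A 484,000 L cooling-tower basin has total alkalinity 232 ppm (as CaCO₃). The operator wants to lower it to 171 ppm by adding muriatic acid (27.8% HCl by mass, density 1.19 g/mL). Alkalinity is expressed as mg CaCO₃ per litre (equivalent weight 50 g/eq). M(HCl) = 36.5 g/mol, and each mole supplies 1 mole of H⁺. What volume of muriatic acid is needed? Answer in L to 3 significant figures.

65.1 L

Alkalinity to neutralize: (232 − 171) = 61 mg/L as CaCO₃ × 484,000 L = 29,520 g as CaCO₃.
Equivalents of H⁺ required: 29,520 ÷ 50 g/eq = 590.5 eq = 590.5 mol HCl.
Mass of HCl: 590.5 × 36.5 = 21,550 g.
Mass of 27.8% solution: 21,550 / 0.278 = 77,530 g.
Volume: 77,530 g ÷ 1.19 g/mL = 65,150 mL.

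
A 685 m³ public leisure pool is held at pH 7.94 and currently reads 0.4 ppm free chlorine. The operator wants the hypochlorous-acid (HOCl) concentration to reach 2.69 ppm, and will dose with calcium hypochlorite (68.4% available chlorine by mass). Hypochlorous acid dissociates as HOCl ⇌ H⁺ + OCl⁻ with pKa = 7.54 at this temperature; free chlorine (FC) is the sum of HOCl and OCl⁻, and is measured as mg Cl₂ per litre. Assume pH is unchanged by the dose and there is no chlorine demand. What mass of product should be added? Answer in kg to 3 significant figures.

Volume: 685 m³ = 685,000 L.
[OCl⁻]/[HOCl] = 10^(pH − pKa) = 10^(7.94 − 7.54) = 2.512; fraction as HOCl = 1/(1 + 2.512) = 0.2847.
Free chlorine required for 2.69 ppm HOCl: 2.69 / 0.2847 = 9.447 ppm.
FC to add: 9.447 − 0.4 = 9.047 mg/L as Cl₂.
Cl₂ equivalent: 9.047 mg/L × 685,000 L = 6197 g.
Product at 68.4% available Cl: 6197 / 0.684 = 9060 g.

9.06 kg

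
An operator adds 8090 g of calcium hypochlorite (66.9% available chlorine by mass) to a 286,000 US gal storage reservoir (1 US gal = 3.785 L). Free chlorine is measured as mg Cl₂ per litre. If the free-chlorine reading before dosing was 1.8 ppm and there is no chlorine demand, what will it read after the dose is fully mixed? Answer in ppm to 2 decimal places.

6.80 ppm

Volume: 286,000 US gal × 3.785 L/gal = 1,082,510 L.
Available chlorine delivered: 8090 g × 0.669 = 5412 g as Cl₂.
Concentration rise: 5412 g / 1,082,510 L = 5 mg/L = 5.00 ppm.
Final FC: 1.8 + 5.00 = 6.80 ppm.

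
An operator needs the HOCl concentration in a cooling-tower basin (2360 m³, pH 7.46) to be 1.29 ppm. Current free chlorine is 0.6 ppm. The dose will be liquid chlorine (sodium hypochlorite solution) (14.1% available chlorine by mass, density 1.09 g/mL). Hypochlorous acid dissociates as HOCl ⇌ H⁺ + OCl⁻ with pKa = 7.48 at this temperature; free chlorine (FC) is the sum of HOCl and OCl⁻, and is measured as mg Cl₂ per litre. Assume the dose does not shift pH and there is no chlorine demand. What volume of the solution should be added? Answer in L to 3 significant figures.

Volume: 2360 m³ = 2,360,000 L.
[OCl⁻]/[HOCl] = 10^(pH − pKa) = 10^(7.46 − 7.48) = 0.955; fraction as HOCl = 1/(1 + 0.955) = 0.5115.
Free chlorine required for 1.29 ppm HOCl: 1.29 / 0.5115 = 2.522 ppm.
FC to add: 2.522 − 0.6 = 1.922 mg/L as Cl₂.
Cl₂ equivalent: 1.922 mg/L × 2,360,000 L = 4536 g.
Product at 14.1% available Cl: 4536 / 0.141 = 32,170 g.
Volume: 32,170 g ÷ 1.09 g/mL = 29,510 mL.

29.5 L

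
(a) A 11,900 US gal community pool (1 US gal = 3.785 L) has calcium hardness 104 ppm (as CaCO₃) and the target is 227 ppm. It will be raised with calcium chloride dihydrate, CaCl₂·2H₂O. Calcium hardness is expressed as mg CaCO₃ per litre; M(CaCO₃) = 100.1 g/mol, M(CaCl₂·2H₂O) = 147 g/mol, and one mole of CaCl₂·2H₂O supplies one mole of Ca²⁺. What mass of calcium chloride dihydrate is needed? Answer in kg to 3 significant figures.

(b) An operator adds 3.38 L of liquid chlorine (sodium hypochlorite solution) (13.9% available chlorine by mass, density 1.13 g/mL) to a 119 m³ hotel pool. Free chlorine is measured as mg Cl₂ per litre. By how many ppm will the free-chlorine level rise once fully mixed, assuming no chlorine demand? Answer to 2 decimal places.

(a) Volume: 11,900 US gal × 3.785 L/gal = 45,042 L.
(a) Hardness to add: (227 − 104) = 123 mg/L as CaCO₃ × 45,042 L = 5540 g as CaCO₃.
(a) Moles of Ca²⁺ (1 mol Ca²⁺ ≡ 1 mol CaCO₃): 5540 / 100.1 g/mol = 55.35 mol.
(a) Mass of CaCl₂·2H₂O: 55.35 × 147 = 8136 g.

(b) Volume: 119 m³ = 119,000 L.
(b) Mass of solution: 3.38 L × 1000 mL/L × 1.13 g/mL = 3819 g.
(b) Available chlorine delivered: 3819 g × 0.139 = 530.9 g as Cl₂.
(b) Concentration rise: 530.9 g / 119,000 L = 4.461 mg/L = 4.46 ppm.

(a) 8.14 kg; (b) 4.46 ppm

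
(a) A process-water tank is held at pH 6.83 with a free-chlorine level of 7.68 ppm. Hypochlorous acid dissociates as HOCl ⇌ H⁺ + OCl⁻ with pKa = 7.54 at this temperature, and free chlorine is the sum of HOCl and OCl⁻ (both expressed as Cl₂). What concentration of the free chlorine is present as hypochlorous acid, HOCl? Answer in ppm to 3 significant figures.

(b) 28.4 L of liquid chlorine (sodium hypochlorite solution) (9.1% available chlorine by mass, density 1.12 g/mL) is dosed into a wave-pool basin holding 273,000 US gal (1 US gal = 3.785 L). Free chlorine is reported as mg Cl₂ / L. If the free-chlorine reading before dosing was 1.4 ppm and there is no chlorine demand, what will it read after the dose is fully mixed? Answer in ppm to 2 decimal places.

(a) 6.43 ppm; (b) 4.20 ppm

(a) [OCl⁻]/[HOCl] = 10^(pH − pKa) = 10^(6.83 − 7.54) = 10^-0.71 = 0.195.
(a) Fraction as HOCl = 1 / (1 + 0.195) = 0.8368.
(a) HOCl = 0.8368 × 7.68 ppm = 6.427 ppm.

(b) Volume: 273,000 US gal × 3.785 L/gal = 1,033,305 L.
(b) Mass of solution: 28.4 L × 1000 mL/L × 1.12 g/mL = 31,810 g.
(b) Available chlorine delivered: 31,810 g × 0.091 = 2895 g as Cl₂.
(b) Concentration rise: 2895 g / 1,033,305 L = 2.801 mg/L = 2.80 ppm.
(b) Final FC: 1.4 + 2.80 = 4.20 ppm.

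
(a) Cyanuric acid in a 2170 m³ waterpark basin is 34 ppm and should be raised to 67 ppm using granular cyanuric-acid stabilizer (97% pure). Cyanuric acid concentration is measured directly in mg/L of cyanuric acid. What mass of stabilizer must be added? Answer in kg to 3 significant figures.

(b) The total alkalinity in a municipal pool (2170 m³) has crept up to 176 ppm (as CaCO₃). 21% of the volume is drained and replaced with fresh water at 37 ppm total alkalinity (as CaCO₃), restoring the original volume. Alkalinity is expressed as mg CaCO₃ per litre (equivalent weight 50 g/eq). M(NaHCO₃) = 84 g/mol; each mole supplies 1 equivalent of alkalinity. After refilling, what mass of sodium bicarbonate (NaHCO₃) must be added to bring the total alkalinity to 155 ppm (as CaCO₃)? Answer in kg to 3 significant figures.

(a) 73.8 kg; (b) 29.9 kg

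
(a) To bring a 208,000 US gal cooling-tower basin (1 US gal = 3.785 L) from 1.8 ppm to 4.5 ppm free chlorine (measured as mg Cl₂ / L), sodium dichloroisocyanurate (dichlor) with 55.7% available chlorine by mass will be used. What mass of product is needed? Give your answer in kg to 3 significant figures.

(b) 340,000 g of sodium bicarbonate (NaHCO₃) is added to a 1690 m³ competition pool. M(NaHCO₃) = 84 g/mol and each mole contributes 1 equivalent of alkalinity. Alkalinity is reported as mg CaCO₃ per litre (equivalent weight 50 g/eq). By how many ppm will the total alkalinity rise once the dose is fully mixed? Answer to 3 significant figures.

(a) Volume: 208,000 US gal × 3.785 L/gal = 787,280 L.
(a) Chlorine deficit: 4.5 − 1.8 = 2.7 ppm = 2.7 mg/L as Cl₂.
(a) Cl₂ equivalent needed: 2.7 mg/L × 787,280 L = 2,126,000 mg = 2126 g.
(a) Product at 55.7% available chlorine: 2126 / 0.557 = 3816 g.

(b) Volume: 1690 m³ = 1,690,000 L.
(b) Moles of NaHCO₃: 340,000 g ÷ 84 g/mol = 4048 mol → 4048 eq of alkalinity.
(b) As CaCO₃: 4048 eq × 50 g/eq = 202,400 g.
(b) Rise: 202,400 g / 1,690,000 L × 1000 = 119.8 mg/L.

(a) 3.82 kg; (b) 120 ppm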